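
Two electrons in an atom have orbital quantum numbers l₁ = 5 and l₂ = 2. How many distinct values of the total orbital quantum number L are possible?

The total orbital quantum number L ranges from |l₁ − l₂| to l₁ + l₂ in integer steps.
L ∈ {3, 4, 5, 6, 7}.
That is 5 values.

5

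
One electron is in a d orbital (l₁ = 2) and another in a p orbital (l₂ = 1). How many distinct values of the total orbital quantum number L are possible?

3

L runs from |2 − 1| = 1 to 2 + 1 = 3.
So L can be 1, 2, 3.
That is 3 values.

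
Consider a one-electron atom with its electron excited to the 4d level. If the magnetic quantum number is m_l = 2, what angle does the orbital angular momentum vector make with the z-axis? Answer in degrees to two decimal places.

θ ≈ 35.26°

The 4d level has l = 2.
|L| = ℏ√(l(l+1)) = √6 ℏ.
L_z = m_l ℏ = 2ℏ.
cos θ = L_z/|L| = 2/√6, so θ ≈ 35.26°.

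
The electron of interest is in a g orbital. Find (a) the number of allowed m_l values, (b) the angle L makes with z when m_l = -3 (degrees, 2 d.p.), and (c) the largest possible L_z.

A g state has l = 4.
There are 2l+1 = 9 values of m_l.
For m_l = -3: cos θ = -3/√20, θ ≈ 132.13°.
L_z,max = lℏ = 4ℏ.

9 values; θ(m_l=-3) ≈ 132.13°; L_z,max = 4ℏ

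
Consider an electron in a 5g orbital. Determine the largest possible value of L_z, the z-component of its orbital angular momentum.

The 5g subshell has l = 4.
L_z = m_l ℏ with m_l ∈ {−4, …, 4}; the maximum is m_l = 4.

L_z,max = 4ℏ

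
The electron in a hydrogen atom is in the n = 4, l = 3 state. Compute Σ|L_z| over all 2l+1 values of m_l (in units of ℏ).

Σ|L_z| = 12 ℏ

m_l runs from −3 to 3, i.e. {-3, -2, -1, 0, 1, 2, 3}.
Σ|m_l| = l(l+1) = 12.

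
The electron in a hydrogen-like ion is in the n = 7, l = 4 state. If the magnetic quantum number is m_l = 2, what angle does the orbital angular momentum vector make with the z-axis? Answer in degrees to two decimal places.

|L| = √(l(l+1)) ℏ = 2√5 ℏ.
L_z = m_l ℏ = 2ℏ.
cos θ = L_z/|L| = 2/√20, so θ ≈ 63.43°.

θ ≈ 63.43°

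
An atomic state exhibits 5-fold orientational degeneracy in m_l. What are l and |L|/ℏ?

l = 2, |L| = √6 ℏ ≈ 2.449ℏ

Since there are 2l+1 = 5 values of m_l, l = 2.
|L| = ℏ√(l(l+1)) = ℏ√(2·3) = √6 ℏ.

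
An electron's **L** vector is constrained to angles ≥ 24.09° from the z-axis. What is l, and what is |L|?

l = 5, |L| = √30 ℏ ≈ 5.477ℏ

At minimum angle, m_l = l, so cos θ = l/√(l(l+1)); cos²θ = l/(l+1) = 0.8334.
Thus l = 0.8334/(1 − 0.8334) ≈ 5.
Then |L| = ℏ√(5·6) = √30 ℏ.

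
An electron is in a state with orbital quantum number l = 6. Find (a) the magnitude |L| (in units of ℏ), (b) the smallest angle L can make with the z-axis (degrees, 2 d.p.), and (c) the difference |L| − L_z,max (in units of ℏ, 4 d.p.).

|L| = ℏ√(6·7) = √42 ℏ ≈ 6.481ℏ.
cos θ_min = 6/√42, so θ_min ≈ 22.21°.
|L| − L_z,max = (√42 − 6)ℏ ≈ 0.4807ℏ.

|L| = √42 ℏ ≈ 6.481ℏ; θ_min ≈ 22.21°; |L|−L_z,max ≈ 0.4807ℏ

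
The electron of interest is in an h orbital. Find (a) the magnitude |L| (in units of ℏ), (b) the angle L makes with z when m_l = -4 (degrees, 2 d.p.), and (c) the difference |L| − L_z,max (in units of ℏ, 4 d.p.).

For an h orbital, l = 5.
|L| = ℏ√(5·6) = √30 ℏ ≈ 5.477ℏ.
For m_l = -4: cos θ = -4/√30, θ ≈ 136.91°.
|L| − L_z,max = (√30 − 5)ℏ ≈ 0.4772ℏ.

|L| = √30 ℏ ≈ 5.477ℏ; θ(m_l=-4) ≈ 136.91°; |L|−L_z,max ≈ 0.4772ℏ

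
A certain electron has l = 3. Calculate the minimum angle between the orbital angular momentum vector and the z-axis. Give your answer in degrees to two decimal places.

θ_min ≈ 30.00°

|L|² = l(l+1)ℏ² = 12ℏ², so |L| = 2√3 ℏ.
The smallest angle corresponds to the largest L_z, i.e. m_l = l = 3, giving L_z = 3ℏ.
cos θ_min = 3/√12, so θ_min ≈ 30.00°.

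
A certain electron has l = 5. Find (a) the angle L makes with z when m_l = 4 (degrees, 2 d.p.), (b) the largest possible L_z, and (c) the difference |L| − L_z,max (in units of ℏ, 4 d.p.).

For m_l = 4: cos θ = 4/√30, θ ≈ 43.09°.
L_z,max = lℏ = 5ℏ.
|L| − L_z,max = (√30 − 5)ℏ ≈ 0.4772ℏ.

θ(m_l=4) ≈ 43.09°; L_z,max = 5ℏ; |L|−L_z,max ≈ 0.4772ℏ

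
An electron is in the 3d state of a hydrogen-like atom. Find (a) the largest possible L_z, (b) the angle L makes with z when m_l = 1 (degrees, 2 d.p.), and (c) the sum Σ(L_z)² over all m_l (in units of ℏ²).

3d means n = 3, l = 2.
L_z,max = lℏ = 2ℏ.
For m_l = 1: cos θ = 1/√6, θ ≈ 65.91°.
Σ m_l² = 10, so Σ(L_z)² = 10 ℏ².

L_z,max = 2ℏ; θ(m_l=1) ≈ 65.91°; Σ(L_z)² = 10 ℏ²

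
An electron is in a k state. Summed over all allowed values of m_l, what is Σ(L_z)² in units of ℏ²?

The letter k corresponds to l = 7.
The allowed m_l values are -7, -6, -5, -4, -3, -2, -1, 0, 1, 2, 3, 4, 5, 6, 7.
Summing m² from −7 to 7: Σ m_l² = 280.

Σ(L_z)² = 280 ℏ²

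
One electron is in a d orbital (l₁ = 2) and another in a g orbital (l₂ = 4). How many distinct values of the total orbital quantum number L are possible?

The total orbital quantum number L ranges from |l₁ − l₂| to l₁ + l₂ in integer steps.
So L can be 2, 3, 4, 5, 6.
That is 5 values.

5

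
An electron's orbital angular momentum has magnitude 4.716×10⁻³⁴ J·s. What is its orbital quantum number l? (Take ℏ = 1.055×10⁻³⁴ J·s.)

l = 4

Dividing by ℏ: |L|/ℏ ≈ 4.470.
Set l(l+1) = 19.98; the integer solution is l = 4.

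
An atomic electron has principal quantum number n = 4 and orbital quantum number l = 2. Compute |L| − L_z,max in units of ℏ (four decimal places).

|L| − L_z,max ≈ 0.4495ℏ

|L| = √6 ℏ ≈ 2.4495ℏ, while L_z,max = lℏ = 2ℏ.
The difference is (√6 − 2)ℏ ≈ 0.4495ℏ.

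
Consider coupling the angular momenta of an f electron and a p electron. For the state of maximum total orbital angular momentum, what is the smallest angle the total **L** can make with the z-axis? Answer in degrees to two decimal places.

By the triangle rule, |l₁ − l₂| ≤ L ≤ l₁ + l₂.
L ∈ {2, 3, 4}.
The maximum is L = 4, with |L_tot| = ℏ√(4·5) = 2√5 ℏ.
The minimum angle with z is arccos(4/√20) ≈ 26.57°.

θ_min ≈ 26.57°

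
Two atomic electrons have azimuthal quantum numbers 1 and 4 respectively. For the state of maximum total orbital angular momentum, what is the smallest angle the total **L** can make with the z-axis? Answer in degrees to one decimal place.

θ_min ≈ 24.1°

The total orbital quantum number L ranges from |l₁ − l₂| to l₁ + l₂ in integer steps.
Allowed values: L = 3, 4, 5.
The maximum is L = 5, with |L_tot| = ℏ√(5·6) = √30 ℏ.
The minimum angle with z is arccos(5/√30) ≈ 24.1°.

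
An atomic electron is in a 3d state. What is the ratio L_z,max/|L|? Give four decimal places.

The 3d subshell has l = 2.
|L| = √6 ℏ ≈ 2.4495ℏ, while L_z,max = lℏ = 2ℏ.
L_z,max/|L| = 2/√6 = 0.8165.

L_z,max/|L| = 0.8165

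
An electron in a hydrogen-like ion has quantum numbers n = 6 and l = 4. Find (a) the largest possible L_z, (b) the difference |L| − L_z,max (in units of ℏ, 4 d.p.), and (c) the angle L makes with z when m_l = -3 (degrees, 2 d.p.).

L_z,max = 4ℏ; |L|−L_z,max ≈ 0.4721ℏ; θ(m_l=-3) ≈ 132.13°

L_z,max = lℏ = 4ℏ.
|L| − L_z,max = (2√5 − 4)ℏ ≈ 0.4721ℏ.
For m_l = -3: cos θ = -3/√20, θ ≈ 132.13°.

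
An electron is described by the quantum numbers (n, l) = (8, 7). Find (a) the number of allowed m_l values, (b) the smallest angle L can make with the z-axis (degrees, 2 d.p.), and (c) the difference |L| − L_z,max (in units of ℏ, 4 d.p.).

15 values; θ_min ≈ 20.70°; |L|−L_z,max ≈ 0.4833ℏ

There are 2l+1 = 15 values of m_l.
cos θ_min = 7/√56, so θ_min ≈ 20.70°.
|L| − L_z,max = (2√14 − 7)ℏ ≈ 0.4833ℏ.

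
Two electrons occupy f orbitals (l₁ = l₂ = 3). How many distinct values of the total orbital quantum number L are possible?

7

L runs from |3 − 3| = 0 to 3 + 3 = 6.
L ∈ {0, 1, 2, 3, 4, 5, 6}.
That is 7 values.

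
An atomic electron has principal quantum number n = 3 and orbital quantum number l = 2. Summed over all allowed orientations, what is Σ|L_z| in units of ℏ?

Σ|L_z| = 6 ℏ

m_l runs from −2 to 2, i.e. {-2, -1, 0, 1, 2}.
Σ|m_l| = l(l+1) = 6.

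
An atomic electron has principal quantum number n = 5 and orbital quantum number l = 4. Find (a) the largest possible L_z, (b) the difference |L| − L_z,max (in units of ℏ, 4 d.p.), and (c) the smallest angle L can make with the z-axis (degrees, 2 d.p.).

L_z,max = 4ℏ; |L|−L_z,max ≈ 0.4721ℏ; θ_min ≈ 26.57°

L_z,max = lℏ = 4ℏ.
|L| − L_z,max = (2√5 − 4)ℏ ≈ 0.4721ℏ.
cos θ_min = 4/√20, so θ_min ≈ 26.57°.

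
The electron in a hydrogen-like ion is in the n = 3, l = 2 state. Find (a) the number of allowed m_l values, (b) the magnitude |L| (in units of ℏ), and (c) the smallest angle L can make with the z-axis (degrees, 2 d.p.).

There are 2l+1 = 5 values of m_l.
|L| = ℏ√(2·3) = √6 ℏ ≈ 2.449ℏ.
cos θ_min = 2/√6, so θ_min ≈ 35.26°.

5 values; |L| = √6 ℏ ≈ 2.449ℏ; θ_min ≈ 35.26°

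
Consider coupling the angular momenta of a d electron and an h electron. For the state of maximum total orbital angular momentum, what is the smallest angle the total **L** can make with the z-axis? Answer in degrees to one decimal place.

By the triangle rule, |l₁ − l₂| ≤ L ≤ l₁ + l₂.
L ∈ {3, 4, 5, 6, 7}.
The maximum is L = 7, with |L_tot| = ℏ√(7·8) = 2√14 ℏ.
The minimum angle with z is arccos(7/√56) ≈ 20.7°.

θ_min ≈ 20.7°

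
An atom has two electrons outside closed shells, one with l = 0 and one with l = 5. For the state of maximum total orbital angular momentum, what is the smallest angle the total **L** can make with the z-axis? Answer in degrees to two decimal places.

L runs from |0 − 5| = 5 to 0 + 5 = 5.
L ∈ {5}.
The maximum is L = 5, with |L_tot| = ℏ√(5·6) = √30 ℏ.
The minimum angle with z is arccos(5/√30) ≈ 24.09°.

θ_min ≈ 24.09°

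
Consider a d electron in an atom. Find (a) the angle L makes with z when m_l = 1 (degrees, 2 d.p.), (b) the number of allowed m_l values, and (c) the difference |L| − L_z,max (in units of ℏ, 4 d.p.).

For a d orbital, l = 2.
For m_l = 1: cos θ = 1/√6, θ ≈ 65.91°.
There are 2l+1 = 5 values of m_l.
|L| − L_z,max = (√6 − 2)ℏ ≈ 0.4495ℏ.

θ(m_l=1) ≈ 65.91°; 5 values; |L|−L_z,max ≈ 0.4495ℏ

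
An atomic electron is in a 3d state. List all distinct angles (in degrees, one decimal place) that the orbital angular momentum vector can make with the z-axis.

For 3d, l = 2.
|L| = √(l(l+1)) ℏ = √6 ℏ.
cos θ = m_l/√6 for each m_l ∈ {-2, -1, 0, 1, 2}.

θ ∈ {35.3°, 65.9°, 90.0°, 114.1°, 144.7°}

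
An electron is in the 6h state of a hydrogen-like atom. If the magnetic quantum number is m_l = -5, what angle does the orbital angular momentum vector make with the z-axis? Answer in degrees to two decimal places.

The 6h subshell has l = 5.
|L| = ℏ√(l(l+1)) = √30 ℏ.
L_z = m_l ℏ = −5ℏ.
cos θ = L_z/|L| = -5/√30, so θ ≈ 155.91°.

θ ≈ 155.91°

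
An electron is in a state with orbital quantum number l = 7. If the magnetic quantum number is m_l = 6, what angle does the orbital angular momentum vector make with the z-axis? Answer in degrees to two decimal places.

θ ≈ 36.70°

|L|² = l(l+1)ℏ² = 56ℏ², so |L| = 2√14 ℏ.
L_z = m_l ℏ = 6ℏ.
cos θ = L_z/|L| = 6/√56, so θ ≈ 36.70°.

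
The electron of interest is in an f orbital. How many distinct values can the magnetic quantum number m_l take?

For an f orbital, l = 3.
The number of m_l values is 2l + 1 = 2·3 + 1 = 7.

7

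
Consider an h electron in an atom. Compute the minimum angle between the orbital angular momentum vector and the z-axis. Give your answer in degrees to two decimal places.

An h state has l = 5.
|L|² = l(l+1)ℏ² = 30ℏ², so |L| = √30 ℏ.
The smallest angle corresponds to the largest L_z, i.e. m_l = l = 5, giving L_z = 5ℏ.
cos θ_min = 5/√30, so θ_min ≈ 24.09°.

θ_min ≈ 24.09°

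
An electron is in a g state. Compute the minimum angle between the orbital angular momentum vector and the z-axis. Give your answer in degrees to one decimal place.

θ_min ≈ 26.6°

For a g orbital, l = 4.
|L|² = l(l+1)ℏ² = 20ℏ², so |L| = 2√5 ℏ.
The smallest angle corresponds to the largest L_z, i.e. m_l = l = 4, giving L_z = 4ℏ.
cos θ_min = 4/√20, so θ_min ≈ 26.6°.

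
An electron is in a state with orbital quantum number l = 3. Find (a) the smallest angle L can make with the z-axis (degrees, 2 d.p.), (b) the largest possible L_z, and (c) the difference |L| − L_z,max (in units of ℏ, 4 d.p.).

θ_min ≈ 30.00°; L_z,max = 3ℏ; |L|−L_z,max ≈ 0.4641ℏ

cos θ_min = 3/√12, so θ_min ≈ 30.00°.
L_z,max = lℏ = 3ℏ.
|L| − L_z,max = (2√3 − 3)ℏ ≈ 0.4641ℏ.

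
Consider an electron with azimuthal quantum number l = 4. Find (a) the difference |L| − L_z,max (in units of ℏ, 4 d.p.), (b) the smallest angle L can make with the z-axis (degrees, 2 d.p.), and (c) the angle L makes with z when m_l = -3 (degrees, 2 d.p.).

|L| − L_z,max = (2√5 − 4)ℏ ≈ 0.4721ℏ.
cos θ_min = 4/√20, so θ_min ≈ 26.57°.
For m_l = -3: cos θ = -3/√20, θ ≈ 132.13°.

|L|−L_z,max ≈ 0.4721ℏ; θ_min ≈ 26.57°; θ(m_l=-3) ≈ 132.13°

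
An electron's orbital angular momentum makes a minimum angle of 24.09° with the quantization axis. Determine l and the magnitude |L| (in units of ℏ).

cos²θ_min = l/(l+1) = 0.8334.
l = cos²θ/sin²θ ≈ 5.
Then |L| = ℏ√(5·6) = √30 ℏ.

l = 5, |L| = √30 ℏ ≈ 5.477ℏ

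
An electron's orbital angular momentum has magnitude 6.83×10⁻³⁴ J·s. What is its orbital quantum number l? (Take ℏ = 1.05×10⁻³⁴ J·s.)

In units of ℏ, |L| ≈ 6.505.
Set l(l+1) = 42.31; the integer solution is l = 6.

l = 6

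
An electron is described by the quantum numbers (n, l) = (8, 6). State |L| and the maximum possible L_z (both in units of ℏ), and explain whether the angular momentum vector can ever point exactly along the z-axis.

|L| = √42 ℏ ≈ 6.4807ℏ, while L_z,max = lℏ = 6ℏ.
Since |L| > L_z,max, the vector can never point exactly along z; the closest it comes is θ_min = arccos(6/√42) ≈ 22.2°.

No: L_z,max = 6ℏ < |L| = √42 ℏ ≈ 6.481ℏ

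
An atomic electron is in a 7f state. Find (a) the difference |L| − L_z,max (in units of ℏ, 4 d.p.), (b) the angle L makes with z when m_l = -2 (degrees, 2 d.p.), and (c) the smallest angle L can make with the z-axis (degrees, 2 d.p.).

|L|−L_z,max ≈ 0.4641ℏ; θ(m_l=-2) ≈ 125.26°; θ_min ≈ 30.00°

The 7f subshell has l = 3.
|L| − L_z,max = (2√3 − 3)ℏ ≈ 0.4641ℏ.
For m_l = -2: cos θ = -2/√12, θ ≈ 125.26°.
cos θ_min = 3/√12, so θ_min ≈ 30.00°.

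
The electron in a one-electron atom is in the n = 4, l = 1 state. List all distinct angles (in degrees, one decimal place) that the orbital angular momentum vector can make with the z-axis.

θ ∈ {45.0°, 90.0°, 135.0°}

|L| = √(l(l+1)) ℏ = √2 ℏ.
cos θ = m_l/√2 for each m_l ∈ {-1, 0, 1}.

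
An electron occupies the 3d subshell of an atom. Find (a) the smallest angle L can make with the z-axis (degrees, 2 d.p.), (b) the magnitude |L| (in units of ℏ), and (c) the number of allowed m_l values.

θ_min ≈ 35.26°; |L| = √6 ℏ ≈ 2.449ℏ; 5 values

3d means n = 3, l = 2.
cos θ_min = 2/√6, so θ_min ≈ 35.26°.
|L| = ℏ√(2·3) = √6 ℏ ≈ 2.449ℏ.
There are 2l+1 = 5 values of m_l.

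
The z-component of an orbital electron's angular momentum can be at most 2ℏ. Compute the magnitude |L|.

L_z,max = lℏ, so l = 2.
Then |L| = ℏ√(2·3) = √6 ℏ.

|L| = √6 ℏ ≈ 2.449ℏ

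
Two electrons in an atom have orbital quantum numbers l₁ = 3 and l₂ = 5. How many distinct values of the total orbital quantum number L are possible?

7

L runs from |3 − 5| = 2 to 3 + 5 = 8.
So L can be 2, 3, 4, 5, 6, 7, 8.
That is 7 values.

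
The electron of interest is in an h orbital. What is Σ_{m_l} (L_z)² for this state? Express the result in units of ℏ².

Σ(L_z)² = 110 ℏ²

An h state has l = 5.
m_l runs from −5 to 5, i.e. {-5, -4, -3, -2, -1, 0, 1, 2, 3, 4, 5}.
Σ m_l² = l(l+1)(2l+1)/3 = 5·6·11/3 = 110.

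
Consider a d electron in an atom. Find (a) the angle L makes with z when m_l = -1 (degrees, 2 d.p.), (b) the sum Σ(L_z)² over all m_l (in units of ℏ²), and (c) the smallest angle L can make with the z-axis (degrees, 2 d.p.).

A d state has l = 2.
For m_l = -1: cos θ = -1/√6, θ ≈ 114.09°.
Σ m_l² = 10, so Σ(L_z)² = 10 ℏ².
cos θ_min = 2/√6, so θ_min ≈ 35.26°.

θ(m_l=-1) ≈ 114.09°; Σ(L_z)² = 10 ℏ²; θ_min ≈ 35.26°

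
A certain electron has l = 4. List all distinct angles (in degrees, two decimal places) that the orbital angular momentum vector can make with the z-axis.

θ ∈ {26.57°, 47.87°, 63.43°, 77.08°, 90.00°, 102.92°, 116.57°, 132.13°, 153.43°}

|L|² = l(l+1)ℏ² = 20ℏ², so |L| = 2√5 ℏ.
cos θ = m_l/√20 for each m_l ∈ {-4, -3, -2, -1, 0, 1, 2, 3, 4}.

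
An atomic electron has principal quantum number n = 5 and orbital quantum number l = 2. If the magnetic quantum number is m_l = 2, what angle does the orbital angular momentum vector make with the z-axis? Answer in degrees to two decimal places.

θ ≈ 35.26°

|L| = ℏ√(l(l+1)) = √6 ℏ.
L_z = m_l ℏ = 2ℏ.
cos θ = L_z/|L| = 2/√6, so θ ≈ 35.26°.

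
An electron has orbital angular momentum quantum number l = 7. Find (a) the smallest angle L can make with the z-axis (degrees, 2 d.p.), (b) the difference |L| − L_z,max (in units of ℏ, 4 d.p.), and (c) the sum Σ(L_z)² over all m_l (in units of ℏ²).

cos θ_min = 7/√56, so θ_min ≈ 20.70°.
|L| − L_z,max = (2√14 − 7)ℏ ≈ 0.4833ℏ.
Σ m_l² = 280, so Σ(L_z)² = 280 ℏ².

θ_min ≈ 20.70°; |L|−L_z,max ≈ 0.4833ℏ; Σ(L_z)² = 280 ℏ²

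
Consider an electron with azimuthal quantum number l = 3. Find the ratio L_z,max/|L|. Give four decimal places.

|L| = 2√3 ℏ ≈ 3.4641ℏ, while L_z,max = lℏ = 3ℏ.
L_z,max/|L| = 3/√12 = 0.8660.

L_z,max/|L| = 0.8660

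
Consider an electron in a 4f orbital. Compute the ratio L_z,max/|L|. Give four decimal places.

4f means n = 4, l = 3.
|L| = 2√3 ℏ ≈ 3.4641ℏ, while L_z,max = lℏ = 3ℏ.
L_z,max/|L| = 3/√12 = 0.8660.

L_z,max/|L| = 0.8660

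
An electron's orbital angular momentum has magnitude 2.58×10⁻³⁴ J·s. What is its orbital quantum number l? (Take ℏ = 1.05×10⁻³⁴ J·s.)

Dividing by ℏ: |L|/ℏ ≈ 2.457.
(|L|/ℏ)² = l(l+1) ≈ 6.04 ⇒ l = 2.

l = 2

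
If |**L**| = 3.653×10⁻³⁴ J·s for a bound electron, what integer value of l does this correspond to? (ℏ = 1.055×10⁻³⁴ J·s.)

In units of ℏ, |L| ≈ 3.463.
Set l(l+1) = 11.99; the integer solution is l = 3.

l = 3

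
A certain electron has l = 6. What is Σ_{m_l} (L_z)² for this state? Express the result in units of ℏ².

m_l ∈ {-6, -5, -4, -3, -2, -1, 0, 1, 2, 3, 4, 5, 6}.
Σ m_l² = 2·(1 + 4 + 9 + 16 + 25 + 36) = 182.

Σ(L_z)² = 182 ℏ²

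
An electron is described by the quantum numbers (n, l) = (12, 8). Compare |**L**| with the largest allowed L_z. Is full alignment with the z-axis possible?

|L| = 6√2 ℏ ≈ 8.4853ℏ, while L_z,max = lℏ = 8ℏ.
Since |L| > L_z,max, the vector can never point exactly along z; the closest it comes is θ_min = arccos(8/√72) ≈ 19.5°.

No: L_z,max = 8ℏ < |L| = 6√2 ℏ ≈ 8.485ℏ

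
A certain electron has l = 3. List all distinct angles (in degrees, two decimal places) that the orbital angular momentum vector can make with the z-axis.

θ ∈ {30.00°, 54.74°, 73.22°, 90.00°, 106.78°, 125.26°, 150.00°}

|L| = √(l(l+1)) ℏ = 2√3 ℏ.
cos θ = m_l/√12 for each m_l ∈ {-3, -2, -1, 0, 1, 2, 3}.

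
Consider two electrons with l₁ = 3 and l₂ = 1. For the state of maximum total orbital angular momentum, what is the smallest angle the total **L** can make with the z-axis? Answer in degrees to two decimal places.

θ_min ≈ 26.57°

L runs from |3 − 1| = 2 to 3 + 1 = 4.
So L can be 2, 3, 4.
The maximum is L = 4, with |L_tot| = ℏ√(4·5) = 2√5 ℏ.
The minimum angle with z is arccos(4/√20) ≈ 26.57°.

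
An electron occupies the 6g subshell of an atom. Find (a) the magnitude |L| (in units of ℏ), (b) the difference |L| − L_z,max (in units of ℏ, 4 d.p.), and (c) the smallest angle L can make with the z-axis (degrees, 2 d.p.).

The 6g subshell has l = 4.
|L| = ℏ√(4·5) = 2√5 ℏ ≈ 4.472ℏ.
|L| − L_z,max = (2√5 − 4)ℏ ≈ 0.4721ℏ.
cos θ_min = 4/√20, so θ_min ≈ 26.57°.

|L| = 2√5 ℏ ≈ 4.472ℏ; |L|−L_z,max ≈ 0.4721ℏ; θ_min ≈ 26.57°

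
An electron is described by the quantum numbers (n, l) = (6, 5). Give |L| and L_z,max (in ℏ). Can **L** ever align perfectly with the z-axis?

No: L_z,max = 5ℏ < |L| = √30 ℏ ≈ 5.477ℏ

|L| = √30 ℏ ≈ 5.4772ℏ, while L_z,max = lℏ = 5ℏ.
Since |L| > L_z,max, the vector can never point exactly along z; the closest it comes is θ_min = arccos(5/√30) ≈ 24.1°.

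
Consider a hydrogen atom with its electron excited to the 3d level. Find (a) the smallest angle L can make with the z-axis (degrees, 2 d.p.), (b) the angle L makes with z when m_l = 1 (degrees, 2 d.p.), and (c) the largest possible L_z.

θ_min ≈ 35.26°; θ(m_l=1) ≈ 65.91°; L_z,max = 2ℏ

The 3d level has l = 2.
cos θ_min = 2/√6, so θ_min ≈ 35.26°.
For m_l = 1: cos θ = 1/√6, θ ≈ 65.91°.
L_z,max = lℏ = 2ℏ.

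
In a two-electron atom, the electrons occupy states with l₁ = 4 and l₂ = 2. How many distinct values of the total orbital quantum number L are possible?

By the triangle rule, |l₁ − l₂| ≤ L ≤ l₁ + l₂.
Allowed values: L = 2, 3, 4, 5, 6.
That is 5 values.

5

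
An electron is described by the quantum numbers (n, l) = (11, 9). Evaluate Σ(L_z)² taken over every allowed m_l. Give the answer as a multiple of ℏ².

Σ(L_z)² = 570 ℏ²

The allowed m_l values are -9, -8, -7, -6, -5, -4, -3, -2, -1, 0, 1, 2, 3, 4, 5, 6, 7, 8, 9.
Summing m² from −9 to 9: Σ m_l² = 570.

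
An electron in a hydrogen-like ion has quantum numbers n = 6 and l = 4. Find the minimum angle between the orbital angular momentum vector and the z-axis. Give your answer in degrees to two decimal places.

θ_min ≈ 26.57°

|L|² = l(l+1)ℏ² = 20ℏ², so |L| = 2√5 ℏ.
The smallest angle corresponds to the largest L_z, i.e. m_l = l = 4, giving L_z = 4ℏ.
cos θ_min = 4/√20, so θ_min ≈ 26.57°.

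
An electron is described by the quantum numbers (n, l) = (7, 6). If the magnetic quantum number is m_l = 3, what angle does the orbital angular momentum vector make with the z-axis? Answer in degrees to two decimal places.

θ ≈ 62.42°

|L|² = l(l+1)ℏ² = 42ℏ², so |L| = √42 ℏ.
L_z = m_l ℏ = 3ℏ.
cos θ = L_z/|L| = 3/√42, so θ ≈ 62.42°.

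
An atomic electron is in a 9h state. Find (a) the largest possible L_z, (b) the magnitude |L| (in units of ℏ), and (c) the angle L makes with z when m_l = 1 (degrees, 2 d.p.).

L_z,max = 5ℏ; |L| = √30 ℏ ≈ 5.477ℏ; θ(m_l=1) ≈ 79.48°

For 9h, l = 5.
L_z,max = lℏ = 5ℏ.
|L| = ℏ√(5·6) = √30 ℏ ≈ 5.477ℏ.
For m_l = 1: cos θ = 1/√30, θ ≈ 79.48°.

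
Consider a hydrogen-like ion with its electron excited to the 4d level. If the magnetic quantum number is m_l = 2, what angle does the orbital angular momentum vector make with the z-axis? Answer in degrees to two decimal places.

The 4d level has l = 2.
|L|² = l(l+1)ℏ² = 6ℏ², so |L| = √6 ℏ.
L_z = m_l ℏ = 2ℏ.
cos θ = L_z/|L| = 2/√6, so θ ≈ 35.26°.

θ ≈ 35.26°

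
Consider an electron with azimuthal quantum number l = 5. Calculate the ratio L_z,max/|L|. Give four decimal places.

|L| = √30 ℏ ≈ 5.4772ℏ, while L_z,max = lℏ = 5ℏ.
L_z,max/|L| = 5/√30 = 0.9129.

L_z,max/|L| = 0.9129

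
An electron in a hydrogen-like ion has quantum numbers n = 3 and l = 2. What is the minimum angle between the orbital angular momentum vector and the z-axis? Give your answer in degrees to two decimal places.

θ_min ≈ 35.26°

|L| = √(l(l+1)) ℏ = √6 ℏ.
The smallest angle corresponds to the largest L_z, i.e. m_l = l = 2, giving L_z = 2ℏ.
cos θ_min = 2/√6, so θ_min ≈ 35.26°.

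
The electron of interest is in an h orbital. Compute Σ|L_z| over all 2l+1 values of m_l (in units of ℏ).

Σ|L_z| = 30 ℏ

H corresponds to l = 5.
m_l runs from −5 to 5, i.e. {-5, -4, -3, -2, -1, 0, 1, 2, 3, 4, 5}.
Σ|m_l| = l(l+1) = 30.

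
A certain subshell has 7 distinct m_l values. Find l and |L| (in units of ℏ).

2l + 1 = 7 ⇒ l = 3.
|L| = ℏ√(l(l+1)) = ℏ√(3·4) = 2√3 ℏ.

l = 3, |L| = 2√3 ℏ ≈ 3.464ℏ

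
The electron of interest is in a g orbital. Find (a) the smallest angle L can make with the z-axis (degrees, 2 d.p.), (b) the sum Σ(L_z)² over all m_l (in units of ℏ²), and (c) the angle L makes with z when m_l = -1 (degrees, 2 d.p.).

θ_min ≈ 26.57°; Σ(L_z)² = 60 ℏ²; θ(m_l=-1) ≈ 102.92°

For a g orbital, l = 4.
cos θ_min = 4/√20, so θ_min ≈ 26.57°.
Σ m_l² = 60, so Σ(L_z)² = 60 ℏ².
For m_l = -1: cos θ = -1/√20, θ ≈ 102.92°.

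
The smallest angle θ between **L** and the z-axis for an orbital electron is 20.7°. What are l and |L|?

cos θ_min = l/√(l(l+1)) = √(l/(l+1)), so l/(l+1) = cos²(20.7°) = 0.8751.
l = cos²θ/sin²θ ≈ 7.
Then |L| = ℏ√(7·8) = 2√14 ℏ.

l = 7, |L| = 2√14 ℏ ≈ 7.483ℏ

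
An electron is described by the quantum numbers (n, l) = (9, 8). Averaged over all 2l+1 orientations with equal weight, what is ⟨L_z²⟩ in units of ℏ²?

⟨L_z²⟩ = 24 ℏ²

m_l runs from −8 to 8, i.e. {-8, -7, -6, -5, -4, -3, -2, -1, 0, 1, 2, 3, 4, 5, 6, 7, 8}.
⟨L_z²⟩ = ℏ²·l(l+1)/3 = 24ℏ².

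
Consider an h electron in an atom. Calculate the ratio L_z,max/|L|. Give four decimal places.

L_z,max/|L| = 0.9129

For an h orbital, l = 5.
|L| = √30 ℏ ≈ 5.4772ℏ, while L_z,max = lℏ = 5ℏ.
L_z,max/|L| = 5/√30 = 0.9129.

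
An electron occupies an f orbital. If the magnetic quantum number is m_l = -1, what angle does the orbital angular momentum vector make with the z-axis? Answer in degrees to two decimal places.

θ ≈ 106.78°

For an f orbital, l = 3.
|L| = √(l(l+1)) ℏ = 2√3 ℏ.
L_z = m_l ℏ = −1ℏ.
cos θ = L_z/|L| = -1/√12, so θ ≈ 106.78°.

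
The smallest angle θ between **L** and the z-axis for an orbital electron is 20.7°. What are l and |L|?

cos²θ_min = l/(l+1) = 0.8751.
Thus l = 0.8751/(1 − 0.8751) ≈ 7.
Then |L| = ℏ√(7·8) = 2√14 ℏ.

l = 7, |L| = 2√14 ℏ ≈ 7.483ℏ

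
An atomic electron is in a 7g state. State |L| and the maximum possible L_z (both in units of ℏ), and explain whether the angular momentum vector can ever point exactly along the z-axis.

7g means n = 7, l = 4.
|L| = 2√5 ℏ ≈ 4.4721ℏ, while L_z,max = lℏ = 4ℏ.
Since |L| > L_z,max, the vector can never point exactly along z; the closest it comes is θ_min = arccos(4/√20) ≈ 26.6°.

No: L_z,max = 4ℏ < |L| = 2√5 ℏ ≈ 4.472ℏ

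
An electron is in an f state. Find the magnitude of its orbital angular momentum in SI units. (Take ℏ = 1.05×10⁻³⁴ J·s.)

F corresponds to l = 3.
|L| = ℏ√(l(l+1)) = ℏ√(3·4) = 2√3 ℏ
Numerically, |L| = 3.464 × (1.05×10⁻³⁴ J·s) = 3.64×10⁻³⁴ J·s.

|L| = 3.64×10⁻³⁴ J·s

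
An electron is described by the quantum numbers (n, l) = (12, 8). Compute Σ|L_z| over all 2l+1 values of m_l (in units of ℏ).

Σ|L_z| = 72 ℏ

m_l ∈ {-8, -7, -6, -5, -4, -3, -2, -1, 0, 1, 2, 3, 4, 5, 6, 7, 8}.
Σ|m_l| = 2·8(8+1)/2 = 72.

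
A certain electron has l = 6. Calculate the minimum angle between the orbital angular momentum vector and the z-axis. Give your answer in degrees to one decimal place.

|L| = √(l(l+1)) ℏ = √42 ℏ.
The smallest angle corresponds to the largest L_z, i.e. m_l = l = 6, giving L_z = 6ℏ.
cos θ_min = 6/√42, so θ_min ≈ 22.2°.

θ_min ≈ 22.2°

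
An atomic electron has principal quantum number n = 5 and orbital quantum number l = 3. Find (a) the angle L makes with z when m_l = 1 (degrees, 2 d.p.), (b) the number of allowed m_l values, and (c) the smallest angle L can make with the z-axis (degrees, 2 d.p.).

For m_l = 1: cos θ = 1/√12, θ ≈ 73.22°.
There are 2l+1 = 7 values of m_l.
cos θ_min = 3/√12, so θ_min ≈ 30.00°.

θ(m_l=1) ≈ 73.22°; 7 values; θ_min ≈ 30.00°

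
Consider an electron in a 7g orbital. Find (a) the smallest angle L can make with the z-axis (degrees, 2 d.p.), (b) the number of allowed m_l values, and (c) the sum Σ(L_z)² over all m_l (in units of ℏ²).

θ_min ≈ 26.57°; 9 values; Σ(L_z)² = 60 ℏ²

The 7g subshell has l = 4.
cos θ_min = 4/√20, so θ_min ≈ 26.57°.
There are 2l+1 = 9 values of m_l.
Σ m_l² = 60, so Σ(L_z)² = 60 ℏ².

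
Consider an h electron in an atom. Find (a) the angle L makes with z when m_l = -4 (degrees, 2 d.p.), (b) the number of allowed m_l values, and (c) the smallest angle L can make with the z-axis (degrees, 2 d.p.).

θ(m_l=-4) ≈ 136.91°; 11 values; θ_min ≈ 24.09°

For an h orbital, l = 5.
For m_l = -4: cos θ = -4/√30, θ ≈ 136.91°.
There are 2l+1 = 11 values of m_l.
cos θ_min = 5/√30, so θ_min ≈ 24.09°.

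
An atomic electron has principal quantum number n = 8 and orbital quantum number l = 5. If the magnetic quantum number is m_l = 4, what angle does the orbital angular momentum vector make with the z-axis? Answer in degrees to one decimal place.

θ ≈ 43.1°

|L| = ℏ√(l(l+1)) = √30 ℏ.
L_z = m_l ℏ = 4ℏ.
cos θ = L_z/|L| = 4/√30, so θ ≈ 43.1°.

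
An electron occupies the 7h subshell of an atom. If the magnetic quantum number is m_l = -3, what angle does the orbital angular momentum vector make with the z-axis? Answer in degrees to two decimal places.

θ ≈ 123.21°

7h means n = 7, l = 5.
|L| = √(l(l+1)) ℏ = √30 ℏ.
L_z = m_l ℏ = −3ℏ.
cos θ = L_z/|L| = -3/√30, so θ ≈ 123.21°.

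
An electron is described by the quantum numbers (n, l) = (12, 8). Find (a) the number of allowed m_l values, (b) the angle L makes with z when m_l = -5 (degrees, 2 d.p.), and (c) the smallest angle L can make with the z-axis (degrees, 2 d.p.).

17 values; θ(m_l=-5) ≈ 126.10°; θ_min ≈ 19.47°

There are 2l+1 = 17 values of m_l.
For m_l = -5: cos θ = -5/√72, θ ≈ 126.10°.
cos θ_min = 8/√72, so θ_min ≈ 19.47°.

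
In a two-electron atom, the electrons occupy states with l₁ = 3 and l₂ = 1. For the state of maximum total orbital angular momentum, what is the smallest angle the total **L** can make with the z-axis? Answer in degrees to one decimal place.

θ_min ≈ 26.6°

Angular momentum addition gives L = |l₁ − l₂|, …, l₁ + l₂.
So L can be 2, 3, 4.
The maximum is L = 4, with |L_tot| = ℏ√(4·5) = 2√5 ℏ.
The minimum angle with z is arccos(4/√20) ≈ 26.6°.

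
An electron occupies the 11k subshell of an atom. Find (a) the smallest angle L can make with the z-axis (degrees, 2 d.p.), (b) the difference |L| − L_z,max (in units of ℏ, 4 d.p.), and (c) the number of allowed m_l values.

θ_min ≈ 20.70°; |L|−L_z,max ≈ 0.4833ℏ; 15 values

For 11k, l = 7.
cos θ_min = 7/√56, so θ_min ≈ 20.70°.
|L| − L_z,max = (2√14 − 7)ℏ ≈ 0.4833ℏ.
There are 2l+1 = 15 values of m_l.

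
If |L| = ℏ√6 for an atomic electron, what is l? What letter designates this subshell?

(|L|/ℏ)² = l(l+1) = 6.
The positive root is l = 2.

l = 2 (d orbital)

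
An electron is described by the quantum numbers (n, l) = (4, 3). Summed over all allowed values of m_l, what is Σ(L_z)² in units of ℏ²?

Σ(L_z)² = 28 ℏ²

m_l ∈ {-3, -2, -1, 0, 1, 2, 3}.
Summing m² from −3 to 3: Σ m_l² = 28.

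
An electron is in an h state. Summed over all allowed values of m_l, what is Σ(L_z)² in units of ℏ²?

Σ(L_z)² = 110 ℏ²

For an h orbital, l = 5.
m_l runs from −5 to 5, i.e. {-5, -4, -3, -2, -1, 0, 1, 2, 3, 4, 5}.
Σ m_l² = 2·(1 + 4 + 9 + 16 + 25) = 110.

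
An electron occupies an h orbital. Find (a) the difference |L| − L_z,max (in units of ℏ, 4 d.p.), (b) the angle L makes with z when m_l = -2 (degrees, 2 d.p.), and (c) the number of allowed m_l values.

For an h orbital, l = 5.
|L| − L_z,max = (√30 − 5)ℏ ≈ 0.4772ℏ.
For m_l = -2: cos θ = -2/√30, θ ≈ 111.42°.
There are 2l+1 = 11 values of m_l.

|L|−L_z,max ≈ 0.4772ℏ; θ(m_l=-2) ≈ 111.42°; 11 values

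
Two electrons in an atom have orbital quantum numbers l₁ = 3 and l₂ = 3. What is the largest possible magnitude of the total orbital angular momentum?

|L_tot|_max = √42 ℏ ≈ 6.481ℏ

L runs from |3 − 3| = 0 to 3 + 3 = 6.
So L can be 0, 1, 2, 3, 4, 5, 6.
The largest magnitude corresponds to L = 6: |L_tot| = ℏ√(6·7) = √42 ℏ.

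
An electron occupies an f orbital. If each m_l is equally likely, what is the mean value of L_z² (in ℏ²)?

⟨L_z²⟩ = 4 ℏ²

An f state has l = 3.
m_l runs from −3 to 3, i.e. {-3, -2, -1, 0, 1, 2, 3}.
⟨L_z²⟩ = ℏ²·(Σ m_l²)/(2l+1) = ℏ²·28/7 = 4ℏ².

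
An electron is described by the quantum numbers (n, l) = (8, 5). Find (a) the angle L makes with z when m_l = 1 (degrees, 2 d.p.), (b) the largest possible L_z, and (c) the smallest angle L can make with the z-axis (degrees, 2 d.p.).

θ(m_l=1) ≈ 79.48°; L_z,max = 5ℏ; θ_min ≈ 24.09°

For m_l = 1: cos θ = 1/√30, θ ≈ 79.48°.
L_z,max = lℏ = 5ℏ.
cos θ_min = 5/√30, so θ_min ≈ 24.09°.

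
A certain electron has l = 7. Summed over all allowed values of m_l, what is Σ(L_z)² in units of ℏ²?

The allowed m_l values are -7, -6, -5, -4, -3, -2, -1, 0, 1, 2, 3, 4, 5, 6, 7.
Σ m_l² = 2·(1 + 4 + 9 + 16 + 25 + 36 + 49) = 280.

Σ(L_z)² = 280 ℏ²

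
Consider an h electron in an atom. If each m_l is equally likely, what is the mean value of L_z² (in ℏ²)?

⟨L_z²⟩ = 10 ℏ²

The letter h corresponds to l = 5.
The allowed m_l values are -5, -4, -3, -2, -1, 0, 1, 2, 3, 4, 5.
⟨L_z²⟩ = ℏ²·(Σ m_l²)/(2l+1) = ℏ²·110/11 = 10ℏ².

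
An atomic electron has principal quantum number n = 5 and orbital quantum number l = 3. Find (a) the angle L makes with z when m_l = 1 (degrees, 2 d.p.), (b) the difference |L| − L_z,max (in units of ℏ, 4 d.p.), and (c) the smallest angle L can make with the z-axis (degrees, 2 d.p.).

For m_l = 1: cos θ = 1/√12, θ ≈ 73.22°.
|L| − L_z,max = (2√3 − 3)ℏ ≈ 0.4641ℏ.
cos θ_min = 3/√12, so θ_min ≈ 30.00°.

θ(m_l=1) ≈ 73.22°; |L|−L_z,max ≈ 0.4641ℏ; θ_min ≈ 30.00°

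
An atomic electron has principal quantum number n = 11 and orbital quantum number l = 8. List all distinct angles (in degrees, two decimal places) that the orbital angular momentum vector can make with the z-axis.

|L| = ℏ√(l(l+1)) = 6√2 ℏ.
cos θ = m_l/√72 for each m_l ∈ {-8, -7, -6, -5, -4, -3, -2, -1, 0, 1, 2, 3, 4, 5, 6, 7, 8}.

θ ∈ {19.47°, 34.42°, 45.00°, 53.90°, 61.87°, 69.30°, 76.37°, 83.23°, 90.00°, 96.77°, 103.63°, 110.70°, 118.13°, 126.10°, 135.00°, 145.58°, 160.53°}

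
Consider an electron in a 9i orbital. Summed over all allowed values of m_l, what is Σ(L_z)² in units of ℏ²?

Σ(L_z)² = 182 ℏ²

For 9i, l = 6.
m_l runs from −6 to 6, i.e. {-6, -5, -4, -3, -2, -1, 0, 1, 2, 3, 4, 5, 6}.
Summing m² from −6 to 6: Σ m_l² = 182.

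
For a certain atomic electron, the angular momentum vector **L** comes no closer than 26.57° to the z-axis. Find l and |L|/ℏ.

l = 4, |L| = 2√5 ℏ ≈ 4.472ℏ

At minimum angle, m_l = l, so cos θ = l/√(l(l+1)); cos²θ = l/(l+1) = 0.7999.
l = cos²θ/sin²θ ≈ 4.
Then |L| = ℏ√(4·5) = 2√5 ℏ.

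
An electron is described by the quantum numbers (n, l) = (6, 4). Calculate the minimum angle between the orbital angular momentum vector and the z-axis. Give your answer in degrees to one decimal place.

|L| = ℏ√(l(l+1)) = 2√5 ℏ.
The smallest angle corresponds to the largest L_z, i.e. m_l = l = 4, giving L_z = 4ℏ.
cos θ_min = 4/√20, so θ_min ≈ 26.6°.

θ_min ≈ 26.6°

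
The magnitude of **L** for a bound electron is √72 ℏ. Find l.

Since |L|² = l(l+1)ℏ², l(l+1) = 72.
Solving: l = 8.

l = 8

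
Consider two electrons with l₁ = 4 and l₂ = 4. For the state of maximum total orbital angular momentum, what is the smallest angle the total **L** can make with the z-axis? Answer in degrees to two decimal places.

Angular momentum addition gives L = |l₁ − l₂|, …, l₁ + l₂.
So L can be 0, 1, 2, 3, 4, 5, 6, 7, 8.
The maximum is L = 8, with |L_tot| = ℏ√(8·9) = 6√2 ℏ.
The minimum angle with z is arccos(8/√72) ≈ 19.47°.

θ_min ≈ 19.47°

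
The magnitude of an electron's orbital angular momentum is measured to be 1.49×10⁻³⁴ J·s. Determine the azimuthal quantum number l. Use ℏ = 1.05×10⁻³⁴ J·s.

|L|/ℏ = (1.49×10⁻³⁴)/(1.05×10⁻³⁴) ≈ 1.419.
Set l(l+1) = 2.01; the integer solution is l = 1.

l = 1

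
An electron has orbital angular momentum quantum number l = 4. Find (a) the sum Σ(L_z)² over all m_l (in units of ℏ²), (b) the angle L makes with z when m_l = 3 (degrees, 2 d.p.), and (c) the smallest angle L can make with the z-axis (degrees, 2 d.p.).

Σ m_l² = 60, so Σ(L_z)² = 60 ℏ².
For m_l = 3: cos θ = 3/√20, θ ≈ 47.87°.
cos θ_min = 4/√20, so θ_min ≈ 26.57°.

Σ(L_z)² = 60 ℏ²; θ(m_l=3) ≈ 47.87°; θ_min ≈ 26.57°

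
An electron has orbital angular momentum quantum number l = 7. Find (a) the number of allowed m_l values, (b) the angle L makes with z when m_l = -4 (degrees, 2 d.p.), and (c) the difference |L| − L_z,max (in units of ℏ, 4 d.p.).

15 values; θ(m_l=-4) ≈ 122.31°; |L|−L_z,max ≈ 0.4833ℏ

There are 2l+1 = 15 values of m_l.
For m_l = -4: cos θ = -4/√56, θ ≈ 122.31°.
|L| − L_z,max = (2√14 − 7)ℏ ≈ 0.4833ℏ.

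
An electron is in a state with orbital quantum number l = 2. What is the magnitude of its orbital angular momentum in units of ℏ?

|L| = ℏ√(l(l+1)) = ℏ√(2·3) = √6 ℏ

|L| = √6 ℏ ≈ 2.449ℏ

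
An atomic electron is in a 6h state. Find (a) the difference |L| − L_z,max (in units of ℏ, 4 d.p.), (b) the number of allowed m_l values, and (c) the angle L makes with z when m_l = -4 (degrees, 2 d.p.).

The 6h subshell has l = 5.
|L| − L_z,max = (√30 − 5)ℏ ≈ 0.4772ℏ.
There are 2l+1 = 11 values of m_l.
For m_l = -4: cos θ = -4/√30, θ ≈ 136.91°.

|L|−L_z,max ≈ 0.4772ℏ; 11 values; θ(m_l=-4) ≈ 136.91°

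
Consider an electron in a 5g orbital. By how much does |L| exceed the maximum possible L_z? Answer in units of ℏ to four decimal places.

5g means n = 5, l = 4.
|L| = 2√5 ℏ ≈ 4.4721ℏ, while L_z,max = lℏ = 4ℏ.
The difference is (2√5 − 4)ℏ ≈ 0.4721ℏ.

|L| − L_z,max ≈ 0.4721ℏ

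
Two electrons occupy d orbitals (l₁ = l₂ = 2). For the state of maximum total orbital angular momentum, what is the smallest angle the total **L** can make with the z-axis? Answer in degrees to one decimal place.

By the triangle rule, |l₁ − l₂| ≤ L ≤ l₁ + l₂.
Allowed values: L = 0, 1, 2, 3, 4.
The maximum is L = 4, with |L_tot| = ℏ√(4·5) = 2√5 ℏ.
The minimum angle with z is arccos(4/√20) ≈ 26.6°.

θ_min ≈ 26.6°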